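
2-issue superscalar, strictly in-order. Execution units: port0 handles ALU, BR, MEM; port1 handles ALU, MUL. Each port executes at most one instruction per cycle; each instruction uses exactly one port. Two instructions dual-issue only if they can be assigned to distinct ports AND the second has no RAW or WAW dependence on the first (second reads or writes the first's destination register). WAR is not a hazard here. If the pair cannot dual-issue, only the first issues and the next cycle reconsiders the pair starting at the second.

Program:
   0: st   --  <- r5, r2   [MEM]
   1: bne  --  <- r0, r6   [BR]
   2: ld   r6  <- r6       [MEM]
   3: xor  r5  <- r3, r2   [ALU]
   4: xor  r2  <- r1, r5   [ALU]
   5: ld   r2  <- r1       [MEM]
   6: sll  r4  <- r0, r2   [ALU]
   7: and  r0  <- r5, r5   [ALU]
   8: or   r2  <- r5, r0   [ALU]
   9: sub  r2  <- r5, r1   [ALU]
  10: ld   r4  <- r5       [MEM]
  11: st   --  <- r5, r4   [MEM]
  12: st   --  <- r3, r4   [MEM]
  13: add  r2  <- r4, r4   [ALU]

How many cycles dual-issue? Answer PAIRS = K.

PAIRS = 4

0. st.MEM @i0  | no-port MEM/BR
1. bne.BR @i1  | no-port BR/MEM
2. ld.MEM/xor.ALU @i2+i3  | pair
3. xor.ALU @i4  | WAW r2
4. ld.MEM @i5  | RAW r2
5. sll.ALU/and.ALU @i6+i7  | pair
6. or.ALU @i8  | WAW r2
7. sub.ALU/ld.MEM @i9+i10  | pair
8. st.MEM @i11  | no-port MEM/MEM
9. st.MEM/add.ALU @i12+i13  | pair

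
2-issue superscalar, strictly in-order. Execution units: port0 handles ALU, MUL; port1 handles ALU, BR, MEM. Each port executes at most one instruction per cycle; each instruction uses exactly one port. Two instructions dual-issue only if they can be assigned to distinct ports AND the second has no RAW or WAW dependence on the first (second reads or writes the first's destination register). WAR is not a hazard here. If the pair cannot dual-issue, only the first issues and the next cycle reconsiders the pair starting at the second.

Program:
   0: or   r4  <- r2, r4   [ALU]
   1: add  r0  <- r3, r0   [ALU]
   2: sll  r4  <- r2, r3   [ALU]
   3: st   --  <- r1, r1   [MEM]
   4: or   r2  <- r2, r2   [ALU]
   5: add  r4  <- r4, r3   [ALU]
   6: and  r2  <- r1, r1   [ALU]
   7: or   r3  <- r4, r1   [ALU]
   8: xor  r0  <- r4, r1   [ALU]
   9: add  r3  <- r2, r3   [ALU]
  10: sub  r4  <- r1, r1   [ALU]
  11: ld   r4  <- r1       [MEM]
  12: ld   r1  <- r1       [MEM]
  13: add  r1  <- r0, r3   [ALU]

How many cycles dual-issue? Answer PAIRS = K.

PAIRS = 5

c0: i0+i1 or/add  dual
c1: i2+i3 sll/st  dual
c2: i4+i5 or/add  dual
c3: i6+i7 and/or  dual
c4: i8+i9 xor/add  dual
c5: i10 sub  WAW r4
c6: i11 ld  no-port MEM/MEM
c7: i12 ld  WAW r1
c8: i13 add  tail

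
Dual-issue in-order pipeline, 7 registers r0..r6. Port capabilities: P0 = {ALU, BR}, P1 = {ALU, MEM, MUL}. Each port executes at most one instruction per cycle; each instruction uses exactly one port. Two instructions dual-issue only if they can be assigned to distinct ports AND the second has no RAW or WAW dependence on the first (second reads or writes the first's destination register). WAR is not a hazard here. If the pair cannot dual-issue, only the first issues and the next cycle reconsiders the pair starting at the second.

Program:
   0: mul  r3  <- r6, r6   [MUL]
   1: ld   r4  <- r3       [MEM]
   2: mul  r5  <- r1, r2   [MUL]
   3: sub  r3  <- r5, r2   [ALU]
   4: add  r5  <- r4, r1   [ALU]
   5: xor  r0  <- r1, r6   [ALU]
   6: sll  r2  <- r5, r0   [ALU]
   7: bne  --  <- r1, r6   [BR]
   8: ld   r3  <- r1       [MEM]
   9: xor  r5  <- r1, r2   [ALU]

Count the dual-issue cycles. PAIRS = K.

PAIRS = 3

c0: i0 mul  no-port MUL/MEM
c1: i1 ld  no-port MEM/MUL
c2: i2 mul  RAW r5
c3: i3,i4 sub/add  2-wide
c4: i5 xor  RAW r0
c5: i6,i7 sll/bne  2-wide
c6: i8,i9 ld/xor  2-wide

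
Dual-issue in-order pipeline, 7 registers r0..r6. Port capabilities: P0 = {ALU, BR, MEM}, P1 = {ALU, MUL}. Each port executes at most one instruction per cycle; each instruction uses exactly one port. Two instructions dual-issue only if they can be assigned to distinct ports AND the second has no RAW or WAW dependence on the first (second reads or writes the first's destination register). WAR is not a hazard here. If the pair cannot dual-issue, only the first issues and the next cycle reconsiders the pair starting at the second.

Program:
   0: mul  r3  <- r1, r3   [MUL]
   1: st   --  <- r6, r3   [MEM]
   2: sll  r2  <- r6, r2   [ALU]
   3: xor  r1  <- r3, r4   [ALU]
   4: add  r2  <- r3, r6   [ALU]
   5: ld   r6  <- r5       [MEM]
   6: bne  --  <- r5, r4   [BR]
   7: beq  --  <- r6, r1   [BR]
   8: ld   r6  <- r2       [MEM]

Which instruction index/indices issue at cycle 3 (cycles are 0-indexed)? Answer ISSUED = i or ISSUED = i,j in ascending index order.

[0] i0  mul.MUL  -- RAW r3
[1] i1/i2  st.MEM;sll.ALU  -- 2-wide
[2] i3/i4  xor.ALU;add.ALU  -- 2-wide
[3] i5  ld.MEM  -- no-port MEM/BR
[4] i6  bne.BR  -- no-port BR/BR
[5] i7  beq.BR  -- no-port BR/MEM
[6] i8  ld.MEM  -- tail

ISSUED = 5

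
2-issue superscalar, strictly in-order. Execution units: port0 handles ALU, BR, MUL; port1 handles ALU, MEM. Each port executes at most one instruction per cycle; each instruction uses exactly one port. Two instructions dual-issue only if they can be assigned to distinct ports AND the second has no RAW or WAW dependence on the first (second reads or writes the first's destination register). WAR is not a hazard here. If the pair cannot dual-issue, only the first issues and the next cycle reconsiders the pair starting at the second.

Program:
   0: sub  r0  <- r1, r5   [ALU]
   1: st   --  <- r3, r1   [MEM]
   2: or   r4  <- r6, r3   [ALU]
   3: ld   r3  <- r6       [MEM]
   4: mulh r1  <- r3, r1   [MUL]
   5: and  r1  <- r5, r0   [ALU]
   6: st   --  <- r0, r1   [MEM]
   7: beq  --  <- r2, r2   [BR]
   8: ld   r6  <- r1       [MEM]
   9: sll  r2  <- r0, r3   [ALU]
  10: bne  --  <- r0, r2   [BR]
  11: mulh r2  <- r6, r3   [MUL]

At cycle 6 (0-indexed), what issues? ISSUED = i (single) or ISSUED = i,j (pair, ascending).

ISSUED = 10

[0] i0+i1  sub;st  -- 2-wide
[1] i2+i3  or;ld  -- 2-wide
[2] i4  mulh  -- WAW r1
[3] i5  and  -- RAW r1
[4] i6+i7  st;beq  -- 2-wide
[5] i8+i9  ld;sll  -- 2-wide
[6] i10  bne  -- no-port BR/MUL
[7] i11  mulh  -- tail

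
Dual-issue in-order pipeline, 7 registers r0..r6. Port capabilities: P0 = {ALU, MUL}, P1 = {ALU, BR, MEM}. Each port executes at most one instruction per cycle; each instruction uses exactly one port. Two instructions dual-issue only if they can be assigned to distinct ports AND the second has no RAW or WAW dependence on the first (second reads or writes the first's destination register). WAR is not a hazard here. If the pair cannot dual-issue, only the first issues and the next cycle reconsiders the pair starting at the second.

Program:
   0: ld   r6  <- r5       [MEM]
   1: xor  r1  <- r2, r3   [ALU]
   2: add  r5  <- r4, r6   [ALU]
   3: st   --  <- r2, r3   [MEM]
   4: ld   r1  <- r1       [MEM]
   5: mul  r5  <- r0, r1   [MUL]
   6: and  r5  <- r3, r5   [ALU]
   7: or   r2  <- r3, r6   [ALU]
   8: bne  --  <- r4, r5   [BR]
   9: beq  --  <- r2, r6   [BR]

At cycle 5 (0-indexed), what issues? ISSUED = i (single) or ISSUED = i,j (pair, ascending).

ISSUED = 8

t=0 i0+i1:ld.MEM+xor.ALU ; dual
t=1 i2+i3:add.ALU+st.MEM ; dual
t=2 i4:ld.MEM ; RAW r1
t=3 i5:mul.MUL ; RAW+WAW r5
t=4 i6+i7:and.ALU+or.ALU ; dual
t=5 i8:bne.BR ; no-port BR/BR
t=6 i9:beq.BR ; tail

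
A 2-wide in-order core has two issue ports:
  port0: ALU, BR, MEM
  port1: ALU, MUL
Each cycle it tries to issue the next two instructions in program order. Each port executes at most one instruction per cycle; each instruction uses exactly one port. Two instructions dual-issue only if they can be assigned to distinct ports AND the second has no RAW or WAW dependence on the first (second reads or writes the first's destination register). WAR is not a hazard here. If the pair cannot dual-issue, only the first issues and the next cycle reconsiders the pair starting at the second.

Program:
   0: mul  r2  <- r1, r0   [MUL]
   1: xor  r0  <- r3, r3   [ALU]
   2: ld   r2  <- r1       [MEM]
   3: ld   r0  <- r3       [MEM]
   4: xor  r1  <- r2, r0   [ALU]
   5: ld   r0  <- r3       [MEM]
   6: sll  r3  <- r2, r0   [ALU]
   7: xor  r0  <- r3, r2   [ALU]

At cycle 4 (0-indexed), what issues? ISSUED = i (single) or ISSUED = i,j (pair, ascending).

ISSUED = 6

[0] i0/i1  mul.MUL/xor.ALU  -- 2-wide
[1] i2  ld.MEM  -- no-port MEM/MEM
[2] i3  ld.MEM  -- RAW r0
[3] i4/i5  xor.ALU/ld.MEM  -- 2-wide
[4] i6  sll.ALU  -- RAW r3
[5] i7  xor.ALU  -- tail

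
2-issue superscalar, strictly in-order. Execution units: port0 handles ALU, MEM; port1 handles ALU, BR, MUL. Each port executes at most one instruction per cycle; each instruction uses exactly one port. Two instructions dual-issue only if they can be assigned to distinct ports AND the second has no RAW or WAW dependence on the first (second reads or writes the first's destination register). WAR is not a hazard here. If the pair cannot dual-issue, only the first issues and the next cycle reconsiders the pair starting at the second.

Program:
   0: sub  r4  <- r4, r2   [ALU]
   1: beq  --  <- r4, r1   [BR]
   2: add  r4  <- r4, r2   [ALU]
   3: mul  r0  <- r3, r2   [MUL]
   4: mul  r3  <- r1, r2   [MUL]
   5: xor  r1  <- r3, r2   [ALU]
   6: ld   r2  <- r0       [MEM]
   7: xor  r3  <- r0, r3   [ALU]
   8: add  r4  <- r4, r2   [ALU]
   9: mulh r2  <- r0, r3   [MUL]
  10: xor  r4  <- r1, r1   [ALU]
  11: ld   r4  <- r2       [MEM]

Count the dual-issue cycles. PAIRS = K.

PAIRS = 4

t=0 i0:sub.ALU ; RAW r4
t=1 i1/i2:beq.BR+add.ALU ; 2-wide
t=2 i3:mul.MUL ; no-port MUL/MUL
t=3 i4:mul.MUL ; RAW r3
t=4 i5/i6:xor.ALU+ld.MEM ; 2-wide
t=5 i7/i8:xor.ALU+add.ALU ; 2-wide
t=6 i9/i10:mulh.MUL+xor.ALU ; 2-wide
t=7 i11:ld.MEM ; tail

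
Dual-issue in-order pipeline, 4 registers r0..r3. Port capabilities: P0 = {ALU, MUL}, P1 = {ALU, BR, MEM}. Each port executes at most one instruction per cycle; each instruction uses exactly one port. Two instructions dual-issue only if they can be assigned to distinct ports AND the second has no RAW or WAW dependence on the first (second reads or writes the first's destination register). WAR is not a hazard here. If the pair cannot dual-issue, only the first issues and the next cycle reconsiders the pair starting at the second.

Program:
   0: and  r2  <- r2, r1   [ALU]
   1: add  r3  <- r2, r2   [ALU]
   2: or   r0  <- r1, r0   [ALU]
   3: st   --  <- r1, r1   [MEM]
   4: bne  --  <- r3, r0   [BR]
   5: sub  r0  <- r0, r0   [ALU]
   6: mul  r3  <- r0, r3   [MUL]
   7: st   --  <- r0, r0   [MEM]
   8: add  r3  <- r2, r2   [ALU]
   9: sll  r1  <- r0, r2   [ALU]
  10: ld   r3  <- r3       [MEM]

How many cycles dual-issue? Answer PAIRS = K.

[0] i0  and.ALU  -- RAW r2
[1] i1&i2  add.ALU;or.ALU  -- pair
[2] i3  st.MEM  -- no-port MEM/BR
[3] i4&i5  bne.BR;sub.ALU  -- pair
[4] i6&i7  mul.MUL;st.MEM  -- pair
[5] i8&i9  add.ALU;sll.ALU  -- pair
[6] i10  ld.MEM  -- tail

PAIRS = 4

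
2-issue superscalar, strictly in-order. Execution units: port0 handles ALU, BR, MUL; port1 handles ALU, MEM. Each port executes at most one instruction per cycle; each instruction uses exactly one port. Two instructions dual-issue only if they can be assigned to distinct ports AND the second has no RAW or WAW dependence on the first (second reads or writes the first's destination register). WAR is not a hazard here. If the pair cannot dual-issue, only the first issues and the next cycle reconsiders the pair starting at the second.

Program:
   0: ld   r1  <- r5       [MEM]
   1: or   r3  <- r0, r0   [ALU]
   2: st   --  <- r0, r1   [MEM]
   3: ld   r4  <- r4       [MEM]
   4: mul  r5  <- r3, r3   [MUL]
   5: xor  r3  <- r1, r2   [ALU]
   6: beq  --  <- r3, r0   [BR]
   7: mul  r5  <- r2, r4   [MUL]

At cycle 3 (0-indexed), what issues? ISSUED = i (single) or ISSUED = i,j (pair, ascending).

ISSUED = 5

#0 head=0: ld/or i0,i1 dual
#1 head=2: st i2 no-port MEM/MEM
#2 head=3: ld/mul i3,i4 dual
#3 head=5: xor i5 RAW r3
#4 head=6: beq i6 no-port BR/MUL
#5 head=7: mul i7 tail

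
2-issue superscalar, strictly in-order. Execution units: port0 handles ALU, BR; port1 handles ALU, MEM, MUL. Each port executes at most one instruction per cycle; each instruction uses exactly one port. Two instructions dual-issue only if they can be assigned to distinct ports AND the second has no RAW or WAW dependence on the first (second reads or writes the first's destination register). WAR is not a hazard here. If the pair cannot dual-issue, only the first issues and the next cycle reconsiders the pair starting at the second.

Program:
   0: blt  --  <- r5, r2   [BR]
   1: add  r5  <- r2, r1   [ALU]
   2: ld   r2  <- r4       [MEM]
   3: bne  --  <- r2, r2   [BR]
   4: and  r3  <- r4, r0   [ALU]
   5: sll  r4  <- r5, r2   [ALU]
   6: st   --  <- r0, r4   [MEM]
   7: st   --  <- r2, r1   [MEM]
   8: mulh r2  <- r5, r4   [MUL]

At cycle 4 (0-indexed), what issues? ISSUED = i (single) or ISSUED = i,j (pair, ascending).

t=0 i0+i1:blt.BR;add.ALU ; 2-wide
t=1 i2:ld.MEM ; RAW r2
t=2 i3+i4:bne.BR;and.ALU ; 2-wide
t=3 i5:sll.ALU ; RAW r4
t=4 i6:st.MEM ; no-port MEM/MEM
t=5 i7:st.MEM ; no-port MEM/MUL
t=6 i8:mulh.MUL ; tail

ISSUED = 6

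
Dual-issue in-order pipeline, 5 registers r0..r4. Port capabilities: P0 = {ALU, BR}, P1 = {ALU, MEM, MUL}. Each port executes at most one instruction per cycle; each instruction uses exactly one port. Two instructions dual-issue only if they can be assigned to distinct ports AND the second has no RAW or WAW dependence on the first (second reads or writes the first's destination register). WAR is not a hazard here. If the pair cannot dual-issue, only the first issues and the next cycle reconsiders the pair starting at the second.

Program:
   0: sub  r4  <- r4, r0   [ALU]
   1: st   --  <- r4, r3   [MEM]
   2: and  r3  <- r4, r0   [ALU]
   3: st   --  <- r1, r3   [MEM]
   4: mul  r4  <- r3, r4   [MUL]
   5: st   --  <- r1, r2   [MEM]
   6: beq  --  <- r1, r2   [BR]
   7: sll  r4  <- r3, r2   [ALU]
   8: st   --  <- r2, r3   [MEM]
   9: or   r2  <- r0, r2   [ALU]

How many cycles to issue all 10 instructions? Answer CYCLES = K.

CYCLES = 7

  cy0 -> i0 (sub) RAW r4
  cy1 -> i1+i2 (st/and) 2-wide
  cy2 -> i3 (st) no-port MEM/MUL
  cy3 -> i4 (mul) no-port MUL/MEM
  cy4 -> i5+i6 (st/beq) 2-wide
  cy5 -> i7+i8 (sll/st) 2-wide
  cy6 -> i9 (or) tail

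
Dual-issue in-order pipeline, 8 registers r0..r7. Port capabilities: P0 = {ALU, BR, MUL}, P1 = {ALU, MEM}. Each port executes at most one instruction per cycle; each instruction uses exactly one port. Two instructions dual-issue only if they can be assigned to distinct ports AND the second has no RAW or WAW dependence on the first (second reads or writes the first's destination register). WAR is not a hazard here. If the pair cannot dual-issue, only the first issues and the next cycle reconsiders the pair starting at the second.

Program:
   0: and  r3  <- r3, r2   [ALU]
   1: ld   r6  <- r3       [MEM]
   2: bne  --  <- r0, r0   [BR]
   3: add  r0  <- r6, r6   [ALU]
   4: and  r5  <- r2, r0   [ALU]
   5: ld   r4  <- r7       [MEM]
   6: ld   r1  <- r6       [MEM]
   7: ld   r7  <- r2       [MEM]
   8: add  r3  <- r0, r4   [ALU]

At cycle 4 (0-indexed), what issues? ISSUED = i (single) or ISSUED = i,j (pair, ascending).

  cy0 -> i0 (and.ALU) RAW r3
  cy1 -> i1,i2 (ld.MEM;bne.BR) 2-wide
  cy2 -> i3 (add.ALU) RAW r0
  cy3 -> i4,i5 (and.ALU;ld.MEM) 2-wide
  cy4 -> i6 (ld.MEM) no-port MEM/MEM
  cy5 -> i7,i8 (ld.MEM;add.ALU) 2-wide

ISSUED = 6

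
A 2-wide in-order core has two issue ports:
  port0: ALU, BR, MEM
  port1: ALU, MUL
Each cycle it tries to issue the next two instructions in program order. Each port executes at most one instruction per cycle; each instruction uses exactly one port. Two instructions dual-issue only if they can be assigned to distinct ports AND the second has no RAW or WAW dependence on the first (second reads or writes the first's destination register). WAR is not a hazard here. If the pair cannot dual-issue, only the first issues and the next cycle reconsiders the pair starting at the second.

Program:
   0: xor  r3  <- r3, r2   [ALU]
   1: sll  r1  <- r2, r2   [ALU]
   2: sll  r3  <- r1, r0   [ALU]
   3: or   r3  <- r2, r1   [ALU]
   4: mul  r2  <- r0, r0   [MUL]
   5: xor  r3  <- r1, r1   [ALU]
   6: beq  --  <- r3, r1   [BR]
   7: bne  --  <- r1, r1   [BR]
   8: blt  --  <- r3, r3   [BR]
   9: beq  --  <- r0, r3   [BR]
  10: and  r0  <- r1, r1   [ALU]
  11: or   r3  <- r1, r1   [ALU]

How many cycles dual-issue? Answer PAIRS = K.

#0 head=0: xor.ALU+sll.ALU i0+i1 2-wide
#1 head=2: sll.ALU i2 WAW r3
#2 head=3: or.ALU+mul.MUL i3+i4 2-wide
#3 head=5: xor.ALU i5 RAW r3
#4 head=6: beq.BR i6 no-port BR/BR
#5 head=7: bne.BR i7 no-port BR/BR
#6 head=8: blt.BR i8 no-port BR/BR
#7 head=9: beq.BR+and.ALU i9+i10 2-wide
#8 head=11: or.ALU i11 tail

PAIRS = 3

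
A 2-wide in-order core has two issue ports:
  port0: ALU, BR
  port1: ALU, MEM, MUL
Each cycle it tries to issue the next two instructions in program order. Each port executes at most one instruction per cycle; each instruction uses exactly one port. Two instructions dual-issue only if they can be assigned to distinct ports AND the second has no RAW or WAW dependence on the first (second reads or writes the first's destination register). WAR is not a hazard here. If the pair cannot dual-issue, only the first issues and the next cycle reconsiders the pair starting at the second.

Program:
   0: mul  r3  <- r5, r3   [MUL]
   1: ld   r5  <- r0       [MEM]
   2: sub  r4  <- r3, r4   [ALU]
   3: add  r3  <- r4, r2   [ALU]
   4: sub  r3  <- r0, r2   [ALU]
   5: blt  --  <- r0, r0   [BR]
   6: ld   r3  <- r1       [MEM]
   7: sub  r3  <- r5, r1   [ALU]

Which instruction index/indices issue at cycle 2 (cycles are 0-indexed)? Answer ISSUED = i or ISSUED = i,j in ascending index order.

[0] i0  mul.MUL  -- no-port MUL/MEM
[1] i1/i2  ld.MEM sub.ALU  -- 2-wide
[2] i3  add.ALU  -- WAW r3
[3] i4/i5  sub.ALU blt.BR  -- 2-wide
[4] i6  ld.MEM  -- WAW r3
[5] i7  sub.ALU  -- tail

ISSUED = 3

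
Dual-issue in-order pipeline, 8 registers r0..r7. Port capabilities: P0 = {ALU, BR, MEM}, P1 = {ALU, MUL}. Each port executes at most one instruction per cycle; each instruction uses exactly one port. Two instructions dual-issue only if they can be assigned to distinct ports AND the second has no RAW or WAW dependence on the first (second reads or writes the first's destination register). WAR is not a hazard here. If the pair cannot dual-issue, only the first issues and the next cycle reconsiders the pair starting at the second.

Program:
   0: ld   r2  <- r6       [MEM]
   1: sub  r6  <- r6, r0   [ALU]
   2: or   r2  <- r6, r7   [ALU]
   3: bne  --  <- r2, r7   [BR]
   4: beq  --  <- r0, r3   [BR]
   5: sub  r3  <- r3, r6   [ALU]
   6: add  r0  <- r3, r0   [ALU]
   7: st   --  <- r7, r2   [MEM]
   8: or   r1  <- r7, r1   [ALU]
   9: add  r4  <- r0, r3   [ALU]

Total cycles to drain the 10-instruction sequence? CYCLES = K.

t=0 i0+i1:ld;sub ; 2-wide
t=1 i2:or ; RAW r2
t=2 i3:bne ; no-port BR/BR
t=3 i4+i5:beq;sub ; 2-wide
t=4 i6+i7:add;st ; 2-wide
t=5 i8+i9:or;add ; 2-wide

CYCLES = 6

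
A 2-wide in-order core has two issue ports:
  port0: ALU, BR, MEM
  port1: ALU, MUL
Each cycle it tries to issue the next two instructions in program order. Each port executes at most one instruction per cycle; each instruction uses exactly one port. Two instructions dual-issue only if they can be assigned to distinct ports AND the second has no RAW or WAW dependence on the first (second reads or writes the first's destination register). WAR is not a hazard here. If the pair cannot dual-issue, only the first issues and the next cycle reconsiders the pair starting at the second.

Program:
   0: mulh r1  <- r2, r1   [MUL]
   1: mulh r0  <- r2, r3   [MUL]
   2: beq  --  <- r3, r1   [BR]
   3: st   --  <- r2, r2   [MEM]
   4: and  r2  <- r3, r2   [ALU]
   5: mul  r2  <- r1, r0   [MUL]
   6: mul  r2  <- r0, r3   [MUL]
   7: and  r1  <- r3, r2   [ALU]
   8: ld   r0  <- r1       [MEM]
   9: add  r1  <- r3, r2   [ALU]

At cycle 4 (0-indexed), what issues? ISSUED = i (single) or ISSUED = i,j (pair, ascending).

0. mulh.MUL @i0  | no-port MUL/MUL
1. mulh.MUL beq.BR @i1&i2  | pair
2. st.MEM and.ALU @i3&i4  | pair
3. mul.MUL @i5  | no-port MUL/MUL
4. mul.MUL @i6  | RAW r2
5. and.ALU @i7  | RAW r1
6. ld.MEM add.ALU @i8&i9  | pair

ISSUED = 6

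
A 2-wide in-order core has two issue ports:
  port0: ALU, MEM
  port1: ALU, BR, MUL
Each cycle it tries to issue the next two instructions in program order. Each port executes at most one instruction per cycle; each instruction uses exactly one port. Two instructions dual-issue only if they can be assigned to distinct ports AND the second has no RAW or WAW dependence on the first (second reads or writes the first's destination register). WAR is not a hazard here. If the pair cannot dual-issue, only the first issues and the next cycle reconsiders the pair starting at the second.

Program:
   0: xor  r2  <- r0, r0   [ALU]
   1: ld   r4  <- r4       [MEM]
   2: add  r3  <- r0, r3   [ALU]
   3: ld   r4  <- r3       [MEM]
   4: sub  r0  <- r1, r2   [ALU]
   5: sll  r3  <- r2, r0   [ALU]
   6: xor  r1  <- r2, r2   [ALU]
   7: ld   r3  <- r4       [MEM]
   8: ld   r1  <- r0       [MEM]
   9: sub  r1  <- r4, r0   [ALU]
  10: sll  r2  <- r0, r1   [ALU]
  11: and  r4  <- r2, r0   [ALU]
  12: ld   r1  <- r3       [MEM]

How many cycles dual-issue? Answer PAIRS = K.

PAIRS = 4

c0: i0/i1 xor.ALU+ld.MEM  dual
c1: i2 add.ALU  RAW r3
c2: i3/i4 ld.MEM+sub.ALU  dual
c3: i5/i6 sll.ALU+xor.ALU  dual
c4: i7 ld.MEM  no-port MEM/MEM
c5: i8 ld.MEM  WAW r1
c6: i9 sub.ALU  RAW r1
c7: i10 sll.ALU  RAW r2
c8: i11/i12 and.ALU+ld.MEM  dual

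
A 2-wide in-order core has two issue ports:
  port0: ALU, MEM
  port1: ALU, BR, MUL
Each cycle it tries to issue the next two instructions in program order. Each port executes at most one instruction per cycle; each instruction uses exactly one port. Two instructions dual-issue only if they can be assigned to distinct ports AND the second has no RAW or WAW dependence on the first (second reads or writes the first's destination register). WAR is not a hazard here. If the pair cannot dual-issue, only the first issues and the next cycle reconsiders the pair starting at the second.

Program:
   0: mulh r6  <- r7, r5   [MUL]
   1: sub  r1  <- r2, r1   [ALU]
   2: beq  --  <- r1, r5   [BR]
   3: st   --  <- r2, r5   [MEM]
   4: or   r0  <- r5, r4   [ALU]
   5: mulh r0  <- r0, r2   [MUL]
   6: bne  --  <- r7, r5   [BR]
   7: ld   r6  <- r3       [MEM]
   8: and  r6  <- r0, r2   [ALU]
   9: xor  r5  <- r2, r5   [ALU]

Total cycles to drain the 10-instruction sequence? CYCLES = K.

t=0 i0&i1:mulh/sub ; 2-wide
t=1 i2&i3:beq/st ; 2-wide
t=2 i4:or ; RAW+WAW r0
t=3 i5:mulh ; no-port MUL/BR
t=4 i6&i7:bne/ld ; 2-wide
t=5 i8&i9:and/xor ; 2-wide

CYCLES = 6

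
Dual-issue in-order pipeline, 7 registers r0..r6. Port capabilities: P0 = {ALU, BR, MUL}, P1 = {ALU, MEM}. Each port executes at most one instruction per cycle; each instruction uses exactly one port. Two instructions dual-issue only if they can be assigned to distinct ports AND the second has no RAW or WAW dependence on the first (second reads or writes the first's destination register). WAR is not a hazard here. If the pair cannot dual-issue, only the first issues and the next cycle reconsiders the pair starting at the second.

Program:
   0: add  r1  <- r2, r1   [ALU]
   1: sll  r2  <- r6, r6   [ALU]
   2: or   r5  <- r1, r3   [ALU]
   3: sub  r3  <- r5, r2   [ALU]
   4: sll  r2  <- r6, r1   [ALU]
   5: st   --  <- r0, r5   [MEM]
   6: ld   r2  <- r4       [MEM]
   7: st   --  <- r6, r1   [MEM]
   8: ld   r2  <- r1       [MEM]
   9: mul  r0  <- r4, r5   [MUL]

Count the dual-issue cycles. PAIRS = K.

t=0 i0/i1:add/sll ; dual
t=1 i2:or ; RAW r5
t=2 i3/i4:sub/sll ; dual
t=3 i5:st ; no-port MEM/MEM
t=4 i6:ld ; no-port MEM/MEM
t=5 i7:st ; no-port MEM/MEM
t=6 i8/i9:ld/mul ; dual

PAIRS = 3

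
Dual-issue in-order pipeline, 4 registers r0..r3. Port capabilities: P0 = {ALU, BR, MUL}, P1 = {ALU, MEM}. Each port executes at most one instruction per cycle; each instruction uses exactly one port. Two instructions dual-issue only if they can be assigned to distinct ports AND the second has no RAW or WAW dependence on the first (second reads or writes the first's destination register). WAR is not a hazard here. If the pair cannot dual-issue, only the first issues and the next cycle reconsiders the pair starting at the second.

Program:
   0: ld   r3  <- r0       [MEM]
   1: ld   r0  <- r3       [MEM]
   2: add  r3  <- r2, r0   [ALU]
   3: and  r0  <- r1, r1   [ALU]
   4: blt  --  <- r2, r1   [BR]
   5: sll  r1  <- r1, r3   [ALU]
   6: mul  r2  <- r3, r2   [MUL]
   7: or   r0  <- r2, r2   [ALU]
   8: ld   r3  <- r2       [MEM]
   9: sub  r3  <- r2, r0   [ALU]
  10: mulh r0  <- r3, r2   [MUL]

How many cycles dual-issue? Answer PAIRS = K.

c0: i0 ld.MEM  no-port MEM/MEM
c1: i1 ld.MEM  RAW r0
c2: i2/i3 add.ALU+and.ALU  dual
c3: i4/i5 blt.BR+sll.ALU  dual
c4: i6 mul.MUL  RAW r2
c5: i7/i8 or.ALU+ld.MEM  dual
c6: i9 sub.ALU  RAW r3
c7: i10 mulh.MUL  tail

PAIRS = 3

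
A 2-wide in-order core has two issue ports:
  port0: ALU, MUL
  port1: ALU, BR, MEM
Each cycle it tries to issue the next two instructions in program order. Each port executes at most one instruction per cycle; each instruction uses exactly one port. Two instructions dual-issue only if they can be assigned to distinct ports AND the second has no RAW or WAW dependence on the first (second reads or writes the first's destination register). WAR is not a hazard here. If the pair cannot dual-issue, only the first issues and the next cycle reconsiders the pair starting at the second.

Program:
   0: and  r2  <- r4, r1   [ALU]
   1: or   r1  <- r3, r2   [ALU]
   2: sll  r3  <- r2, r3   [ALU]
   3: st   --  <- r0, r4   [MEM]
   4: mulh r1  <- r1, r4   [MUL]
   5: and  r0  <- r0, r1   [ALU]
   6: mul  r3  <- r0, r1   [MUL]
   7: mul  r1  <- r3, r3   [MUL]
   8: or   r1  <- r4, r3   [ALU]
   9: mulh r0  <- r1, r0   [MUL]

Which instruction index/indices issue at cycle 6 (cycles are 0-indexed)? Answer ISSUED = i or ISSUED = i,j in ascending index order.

ISSUED = 8

c0: i0 and.ALU  RAW r2
c1: i1,i2 or.ALU;sll.ALU  2-wide
c2: i3,i4 st.MEM;mulh.MUL  2-wide
c3: i5 and.ALU  RAW r0
c4: i6 mul.MUL  no-port MUL/MUL
c5: i7 mul.MUL  WAW r1
c6: i8 or.ALU  RAW r1
c7: i9 mulh.MUL  tail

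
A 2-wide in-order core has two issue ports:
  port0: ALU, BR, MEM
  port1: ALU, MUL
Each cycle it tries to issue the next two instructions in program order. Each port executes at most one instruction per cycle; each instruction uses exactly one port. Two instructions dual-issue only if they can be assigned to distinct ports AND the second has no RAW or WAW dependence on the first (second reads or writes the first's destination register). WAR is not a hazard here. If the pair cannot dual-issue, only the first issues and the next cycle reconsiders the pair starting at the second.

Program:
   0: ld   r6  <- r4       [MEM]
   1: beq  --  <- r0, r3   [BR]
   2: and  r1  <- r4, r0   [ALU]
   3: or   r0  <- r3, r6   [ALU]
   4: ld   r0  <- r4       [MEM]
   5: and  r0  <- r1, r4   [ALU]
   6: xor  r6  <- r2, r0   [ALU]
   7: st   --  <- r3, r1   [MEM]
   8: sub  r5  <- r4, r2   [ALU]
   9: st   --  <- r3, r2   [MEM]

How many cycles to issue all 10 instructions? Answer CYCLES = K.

  cy0 -> i0 (ld.MEM) no-port MEM/BR
  cy1 -> i1&i2 (beq.BR/and.ALU) dual
  cy2 -> i3 (or.ALU) WAW r0
  cy3 -> i4 (ld.MEM) WAW r0
  cy4 -> i5 (and.ALU) RAW r0
  cy5 -> i6&i7 (xor.ALU/st.MEM) dual
  cy6 -> i8&i9 (sub.ALU/st.MEM) dual

CYCLES = 7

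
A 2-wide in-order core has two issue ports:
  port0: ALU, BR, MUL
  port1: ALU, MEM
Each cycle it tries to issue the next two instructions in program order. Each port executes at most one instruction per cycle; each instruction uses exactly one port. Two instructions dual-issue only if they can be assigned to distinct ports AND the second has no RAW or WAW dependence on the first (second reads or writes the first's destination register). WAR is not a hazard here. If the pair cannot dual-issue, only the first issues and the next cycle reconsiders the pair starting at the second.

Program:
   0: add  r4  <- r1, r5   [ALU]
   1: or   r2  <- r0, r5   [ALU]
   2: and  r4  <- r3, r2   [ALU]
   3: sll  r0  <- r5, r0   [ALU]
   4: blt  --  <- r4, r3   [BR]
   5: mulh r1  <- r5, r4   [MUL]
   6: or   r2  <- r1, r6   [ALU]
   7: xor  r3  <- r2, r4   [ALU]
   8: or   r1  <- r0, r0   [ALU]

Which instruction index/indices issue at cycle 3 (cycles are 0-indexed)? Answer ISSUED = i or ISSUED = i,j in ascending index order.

  cy0 -> i0&i1 (add.ALU;or.ALU) 2-wide
  cy1 -> i2&i3 (and.ALU;sll.ALU) 2-wide
  cy2 -> i4 (blt.BR) no-port BR/MUL
  cy3 -> i5 (mulh.MUL) RAW r1
  cy4 -> i6 (or.ALU) RAW r2
  cy5 -> i7&i8 (xor.ALU;or.ALU) 2-wide

ISSUED = 5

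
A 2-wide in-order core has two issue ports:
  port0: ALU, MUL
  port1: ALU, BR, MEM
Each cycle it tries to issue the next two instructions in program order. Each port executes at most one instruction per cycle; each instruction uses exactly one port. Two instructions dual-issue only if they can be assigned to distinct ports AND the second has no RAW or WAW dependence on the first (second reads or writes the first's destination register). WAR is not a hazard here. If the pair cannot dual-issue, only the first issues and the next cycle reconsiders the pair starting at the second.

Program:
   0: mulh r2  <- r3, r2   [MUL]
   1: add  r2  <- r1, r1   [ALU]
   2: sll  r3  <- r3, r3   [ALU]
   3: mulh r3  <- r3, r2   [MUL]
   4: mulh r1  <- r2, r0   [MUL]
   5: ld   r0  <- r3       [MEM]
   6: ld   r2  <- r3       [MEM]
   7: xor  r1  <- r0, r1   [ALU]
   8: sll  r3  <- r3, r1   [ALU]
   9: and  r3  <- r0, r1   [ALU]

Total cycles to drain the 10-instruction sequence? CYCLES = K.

CYCLES = 7

  cy0 -> i0 (mulh) WAW r2
  cy1 -> i1+i2 (add sll) pair
  cy2 -> i3 (mulh) no-port MUL/MUL
  cy3 -> i4+i5 (mulh ld) pair
  cy4 -> i6+i7 (ld xor) pair
  cy5 -> i8 (sll) WAW r3
  cy6 -> i9 (and) tail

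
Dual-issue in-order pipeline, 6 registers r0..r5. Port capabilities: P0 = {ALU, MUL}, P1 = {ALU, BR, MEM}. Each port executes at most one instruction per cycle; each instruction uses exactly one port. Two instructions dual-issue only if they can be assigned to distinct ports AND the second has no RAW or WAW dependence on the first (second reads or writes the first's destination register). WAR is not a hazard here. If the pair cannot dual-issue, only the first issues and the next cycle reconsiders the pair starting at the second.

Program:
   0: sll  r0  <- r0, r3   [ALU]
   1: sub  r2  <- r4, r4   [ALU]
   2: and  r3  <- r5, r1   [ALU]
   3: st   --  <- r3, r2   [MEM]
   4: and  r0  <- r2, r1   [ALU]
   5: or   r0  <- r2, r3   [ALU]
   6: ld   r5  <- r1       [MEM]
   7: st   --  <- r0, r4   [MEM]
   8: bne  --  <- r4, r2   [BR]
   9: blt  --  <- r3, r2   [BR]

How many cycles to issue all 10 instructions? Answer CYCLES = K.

c0: i0&i1 sll.ALU+sub.ALU  2-wide
c1: i2 and.ALU  RAW r3
c2: i3&i4 st.MEM+and.ALU  2-wide
c3: i5&i6 or.ALU+ld.MEM  2-wide
c4: i7 st.MEM  no-port MEM/BR
c5: i8 bne.BR  no-port BR/BR
c6: i9 blt.BR  tail

CYCLES = 7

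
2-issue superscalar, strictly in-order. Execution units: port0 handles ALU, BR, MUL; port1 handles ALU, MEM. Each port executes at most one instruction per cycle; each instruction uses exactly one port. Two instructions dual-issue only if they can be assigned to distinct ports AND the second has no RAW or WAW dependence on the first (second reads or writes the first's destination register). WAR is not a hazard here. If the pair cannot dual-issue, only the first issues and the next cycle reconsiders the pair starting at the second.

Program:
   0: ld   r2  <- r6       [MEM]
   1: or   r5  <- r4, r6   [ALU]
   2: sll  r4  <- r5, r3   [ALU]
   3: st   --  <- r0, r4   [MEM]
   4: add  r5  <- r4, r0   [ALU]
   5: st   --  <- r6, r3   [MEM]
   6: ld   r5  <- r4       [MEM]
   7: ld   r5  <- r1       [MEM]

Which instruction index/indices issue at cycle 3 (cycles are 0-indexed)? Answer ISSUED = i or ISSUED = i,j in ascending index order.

ISSUED = 5

#0 head=0: ld.MEM+or.ALU i0+i1 dual
#1 head=2: sll.ALU i2 RAW r4
#2 head=3: st.MEM+add.ALU i3+i4 dual
#3 head=5: st.MEM i5 no-port MEM/MEM
#4 head=6: ld.MEM i6 no-port MEM/MEM
#5 head=7: ld.MEM i7 tail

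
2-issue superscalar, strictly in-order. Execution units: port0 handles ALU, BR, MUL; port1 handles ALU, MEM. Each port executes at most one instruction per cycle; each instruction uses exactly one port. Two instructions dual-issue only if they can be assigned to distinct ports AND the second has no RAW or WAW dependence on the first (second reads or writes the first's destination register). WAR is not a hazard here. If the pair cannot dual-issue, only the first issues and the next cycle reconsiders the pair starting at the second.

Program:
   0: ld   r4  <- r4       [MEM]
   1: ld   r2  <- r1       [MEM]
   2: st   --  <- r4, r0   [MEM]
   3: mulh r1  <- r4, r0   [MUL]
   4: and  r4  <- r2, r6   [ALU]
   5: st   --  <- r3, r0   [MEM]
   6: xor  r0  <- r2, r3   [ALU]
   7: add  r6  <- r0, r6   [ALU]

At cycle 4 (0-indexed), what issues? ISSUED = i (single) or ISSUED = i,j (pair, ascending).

ISSUED = 6

[0] i0  ld  -- no-port MEM/MEM
[1] i1  ld  -- no-port MEM/MEM
[2] i2/i3  st+mulh  -- pair
[3] i4/i5  and+st  -- pair
[4] i6  xor  -- RAW r0
[5] i7  add  -- tail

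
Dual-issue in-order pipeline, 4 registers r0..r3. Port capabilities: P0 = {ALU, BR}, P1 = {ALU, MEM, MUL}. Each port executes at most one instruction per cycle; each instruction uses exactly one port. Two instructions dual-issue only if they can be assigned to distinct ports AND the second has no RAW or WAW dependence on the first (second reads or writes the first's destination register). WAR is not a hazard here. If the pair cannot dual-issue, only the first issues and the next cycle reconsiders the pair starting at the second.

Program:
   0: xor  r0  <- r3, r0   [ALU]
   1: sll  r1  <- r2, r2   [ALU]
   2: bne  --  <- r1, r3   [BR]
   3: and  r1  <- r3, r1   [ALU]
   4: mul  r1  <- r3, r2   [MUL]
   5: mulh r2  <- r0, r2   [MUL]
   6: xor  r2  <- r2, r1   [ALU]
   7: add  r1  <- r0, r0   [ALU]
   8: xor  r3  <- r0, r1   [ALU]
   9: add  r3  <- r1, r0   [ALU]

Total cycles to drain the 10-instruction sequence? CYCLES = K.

CYCLES = 7

0. xor;sll @i0/i1  | 2-wide
1. bne;and @i2/i3  | 2-wide
2. mul @i4  | no-port MUL/MUL
3. mulh @i5  | RAW+WAW r2
4. xor;add @i6/i7  | 2-wide
5. xor @i8  | WAW r3
6. add @i9  | tail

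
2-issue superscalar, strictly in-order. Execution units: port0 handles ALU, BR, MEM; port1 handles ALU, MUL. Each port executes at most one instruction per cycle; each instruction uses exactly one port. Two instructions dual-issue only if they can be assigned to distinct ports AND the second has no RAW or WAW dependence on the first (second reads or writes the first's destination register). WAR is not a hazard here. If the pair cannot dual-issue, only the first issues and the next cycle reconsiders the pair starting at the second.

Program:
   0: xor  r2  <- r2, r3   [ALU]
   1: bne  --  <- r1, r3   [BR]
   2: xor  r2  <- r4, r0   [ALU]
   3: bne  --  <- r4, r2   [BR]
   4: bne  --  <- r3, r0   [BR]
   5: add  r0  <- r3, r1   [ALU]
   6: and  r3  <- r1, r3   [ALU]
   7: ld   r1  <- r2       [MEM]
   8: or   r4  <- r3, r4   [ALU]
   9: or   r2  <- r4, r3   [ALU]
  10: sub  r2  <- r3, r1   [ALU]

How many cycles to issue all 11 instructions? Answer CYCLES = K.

#0 head=0: xor.ALU+bne.BR i0+i1 dual
#1 head=2: xor.ALU i2 RAW r2
#2 head=3: bne.BR i3 no-port BR/BR
#3 head=4: bne.BR+add.ALU i4+i5 dual
#4 head=6: and.ALU+ld.MEM i6+i7 dual
#5 head=8: or.ALU i8 RAW r4
#6 head=9: or.ALU i9 WAW r2
#7 head=10: sub.ALU i10 tail

CYCLES = 8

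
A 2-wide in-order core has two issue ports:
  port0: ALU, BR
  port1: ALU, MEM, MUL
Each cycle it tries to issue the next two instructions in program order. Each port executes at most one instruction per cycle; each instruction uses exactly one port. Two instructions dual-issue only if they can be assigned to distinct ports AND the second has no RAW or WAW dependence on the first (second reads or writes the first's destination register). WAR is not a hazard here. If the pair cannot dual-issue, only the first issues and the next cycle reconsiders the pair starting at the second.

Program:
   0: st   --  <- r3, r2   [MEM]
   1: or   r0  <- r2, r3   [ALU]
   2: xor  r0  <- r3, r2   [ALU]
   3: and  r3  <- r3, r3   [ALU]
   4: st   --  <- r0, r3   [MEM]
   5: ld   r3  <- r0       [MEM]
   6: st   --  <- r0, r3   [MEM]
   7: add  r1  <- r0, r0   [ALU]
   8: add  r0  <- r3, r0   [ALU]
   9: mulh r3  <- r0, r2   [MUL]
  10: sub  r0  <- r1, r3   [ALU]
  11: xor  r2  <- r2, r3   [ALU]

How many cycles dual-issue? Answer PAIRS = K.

PAIRS = 4

  cy0 -> i0&i1 (st;or) 2-wide
  cy1 -> i2&i3 (xor;and) 2-wide
  cy2 -> i4 (st) no-port MEM/MEM
  cy3 -> i5 (ld) no-port MEM/MEM
  cy4 -> i6&i7 (st;add) 2-wide
  cy5 -> i8 (add) RAW r0
  cy6 -> i9 (mulh) RAW r3
  cy7 -> i10&i11 (sub;xor) 2-wide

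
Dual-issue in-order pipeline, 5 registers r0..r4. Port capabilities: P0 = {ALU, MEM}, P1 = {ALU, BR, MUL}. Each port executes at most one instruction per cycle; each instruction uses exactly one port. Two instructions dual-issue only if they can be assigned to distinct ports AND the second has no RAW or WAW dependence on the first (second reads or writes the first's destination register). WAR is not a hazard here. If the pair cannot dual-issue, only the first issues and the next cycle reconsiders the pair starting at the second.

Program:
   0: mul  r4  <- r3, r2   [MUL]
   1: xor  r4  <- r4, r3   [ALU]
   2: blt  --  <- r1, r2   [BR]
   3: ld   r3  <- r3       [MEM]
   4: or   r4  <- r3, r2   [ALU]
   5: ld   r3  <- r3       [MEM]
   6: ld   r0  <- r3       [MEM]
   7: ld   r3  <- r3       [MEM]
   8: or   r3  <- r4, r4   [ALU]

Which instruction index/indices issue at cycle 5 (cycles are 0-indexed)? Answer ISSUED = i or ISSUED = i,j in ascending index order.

#0 head=0: mul.MUL i0 RAW+WAW r4
#1 head=1: xor.ALU;blt.BR i1&i2 pair
#2 head=3: ld.MEM i3 RAW r3
#3 head=4: or.ALU;ld.MEM i4&i5 pair
#4 head=6: ld.MEM i6 no-port MEM/MEM
#5 head=7: ld.MEM i7 WAW r3
#6 head=8: or.ALU i8 tail

ISSUED = 7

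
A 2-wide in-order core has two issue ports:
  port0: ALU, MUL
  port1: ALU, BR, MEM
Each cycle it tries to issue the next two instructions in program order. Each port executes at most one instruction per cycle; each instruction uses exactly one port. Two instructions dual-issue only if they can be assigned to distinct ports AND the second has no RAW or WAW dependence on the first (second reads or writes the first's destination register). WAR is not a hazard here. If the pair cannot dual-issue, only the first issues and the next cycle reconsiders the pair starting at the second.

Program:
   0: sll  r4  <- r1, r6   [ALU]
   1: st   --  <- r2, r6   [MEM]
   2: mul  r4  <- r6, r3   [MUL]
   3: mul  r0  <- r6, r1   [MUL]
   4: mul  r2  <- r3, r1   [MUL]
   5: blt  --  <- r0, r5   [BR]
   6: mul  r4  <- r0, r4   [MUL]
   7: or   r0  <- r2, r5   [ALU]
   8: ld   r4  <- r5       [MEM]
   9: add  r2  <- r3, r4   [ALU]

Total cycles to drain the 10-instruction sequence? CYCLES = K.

CYCLES = 7

#0 head=0: sll.ALU/st.MEM i0/i1 dual
#1 head=2: mul.MUL i2 no-port MUL/MUL
#2 head=3: mul.MUL i3 no-port MUL/MUL
#3 head=4: mul.MUL/blt.BR i4/i5 dual
#4 head=6: mul.MUL/or.ALU i6/i7 dual
#5 head=8: ld.MEM i8 RAW r4
#6 head=9: add.ALU i9 tail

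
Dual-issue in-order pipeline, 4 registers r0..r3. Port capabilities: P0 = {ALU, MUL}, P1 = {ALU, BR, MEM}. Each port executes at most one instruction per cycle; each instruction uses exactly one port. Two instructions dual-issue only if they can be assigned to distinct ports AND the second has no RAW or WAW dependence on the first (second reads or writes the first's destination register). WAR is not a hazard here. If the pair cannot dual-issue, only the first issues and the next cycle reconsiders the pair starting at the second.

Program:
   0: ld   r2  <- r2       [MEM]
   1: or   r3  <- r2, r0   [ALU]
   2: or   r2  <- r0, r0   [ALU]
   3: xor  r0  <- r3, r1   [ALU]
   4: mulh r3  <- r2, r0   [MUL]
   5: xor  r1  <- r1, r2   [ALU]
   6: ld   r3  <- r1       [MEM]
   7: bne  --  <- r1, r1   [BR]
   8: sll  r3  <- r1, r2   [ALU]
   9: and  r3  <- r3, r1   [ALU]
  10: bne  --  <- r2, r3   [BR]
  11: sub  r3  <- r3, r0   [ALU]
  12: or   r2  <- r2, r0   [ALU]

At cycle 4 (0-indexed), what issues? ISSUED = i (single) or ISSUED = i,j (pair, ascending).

ISSUED = 6

#0 head=0: ld i0 RAW r2
#1 head=1: or or i1&i2 dual
#2 head=3: xor i3 RAW r0
#3 head=4: mulh xor i4&i5 dual
#4 head=6: ld i6 no-port MEM/BR
#5 head=7: bne sll i7&i8 dual
#6 head=9: and i9 RAW r3
#7 head=10: bne sub i10&i11 dual
#8 head=12: or i12 tail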